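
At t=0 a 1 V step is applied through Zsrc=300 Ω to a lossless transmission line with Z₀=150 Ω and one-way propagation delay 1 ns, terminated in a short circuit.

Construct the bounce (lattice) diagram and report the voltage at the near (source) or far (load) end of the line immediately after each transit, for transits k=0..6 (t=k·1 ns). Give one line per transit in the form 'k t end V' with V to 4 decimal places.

Γ_L=-1.000000, Γ_S=0.333333; launch V₁=1·150/450=0.333333
k=0 src: V=0.3333
k=1 load: inc=0.333333, refl=0.333333·-1.000000=-0.3333; V=0.000000+0.333333+-0.333333=0.0000
k=2 src: inc=-0.333333, refl=-0.333333·0.333333=-0.1111; V=0.333333+-0.333333+-0.111111=-0.1111
k=3 load: inc=-0.111111, refl=-0.111111·-1.000000=0.1111; V=0.000000+-0.111111+0.111111=0.0000
k=4 src: inc=0.111111, refl=0.111111·0.333333=0.0370; V=-0.111111+0.111111+0.037037=0.0370
k=5 load: inc=0.037037, refl=0.037037·-1.000000=-0.0370; V=0.000000+0.037037+-0.037037=0.0000
k=6 src: inc=-0.037037, refl=-0.037037·0.333333=-0.0123; V=0.037037+-0.037037+-0.012346=-0.0123

0 0 source 0.3333
1 1 load 0.0000
2 2 source -0.1111
3 3 load 0.0000
4 4 source 0.0370
5 5 load 0.0000
6 6 source -0.0123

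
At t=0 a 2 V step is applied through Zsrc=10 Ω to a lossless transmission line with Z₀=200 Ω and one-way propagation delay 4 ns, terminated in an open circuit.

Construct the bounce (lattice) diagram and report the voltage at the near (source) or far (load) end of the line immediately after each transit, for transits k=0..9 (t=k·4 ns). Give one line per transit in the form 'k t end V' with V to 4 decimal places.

0 0 source 1.9048
1 4 load 3.8095
2 8 source 2.0862
3 12 load 0.3628
4 16 source 1.9220
5 20 load 3.4813
6 24 source 2.0705
7 28 load 0.6598
8 32 source 1.9362
9 36 load 3.2126

Γ_L=1.000000, Γ_S=-0.904762; launch V₁=2·200/210=1.904762
k=0 src: V=1.9048
k=1 load: inc=1.904762, refl=1.904762·1.000000=1.9048; V=0.000000+1.904762+1.904762=3.8095
k=2 src: inc=1.904762, refl=1.904762·-0.904762=-1.7234; V=1.904762+1.904762+-1.723356=2.0862
k=3 load: inc=-1.723356, refl=-1.723356·1.000000=-1.7234; V=3.809524+-1.723356+-1.723356=0.3628
k=4 src: inc=-1.723356, refl=-1.723356·-0.904762=1.5592; V=2.086168+-1.723356+1.559227=1.9220
k=5 load: inc=1.559227, refl=1.559227·1.000000=1.5592; V=0.362812+1.559227+1.559227=3.4813
k=6 src: inc=1.559227, refl=1.559227·-0.904762=-1.4107; V=1.922039+1.559227+-1.410729=2.0705
k=7 load: inc=-1.410729, refl=-1.410729·1.000000=-1.4107; V=3.481266+-1.410729+-1.410729=0.6598
k=8 src: inc=-1.410729, refl=-1.410729·-0.904762=1.2764; V=2.070536+-1.410729+1.276374=1.9362
k=9 load: inc=1.276374, refl=1.276374·1.000000=1.2764; V=0.659807+1.276374+1.276374=3.2126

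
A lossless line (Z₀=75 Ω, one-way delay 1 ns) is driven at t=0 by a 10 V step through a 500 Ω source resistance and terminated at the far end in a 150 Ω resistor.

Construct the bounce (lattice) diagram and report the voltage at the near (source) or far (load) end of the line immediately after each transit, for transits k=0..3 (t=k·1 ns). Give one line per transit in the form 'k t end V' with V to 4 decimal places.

0 0 source 1.3043
1 1 load 1.7391
2 2 source 2.0605
3 3 load 2.1676

Γ_L=0.333333, Γ_S=0.739130; launch V₁=10·75/575=1.304348
k=0 src: V=1.3043
k=1 load: inc=1.304348, refl=1.304348·0.333333=0.4348; V=0.000000+1.304348+0.434783=1.7391
k=2 src: inc=0.434783, refl=0.434783·0.739130=0.3214; V=1.304348+0.434783+0.321361=2.0605
k=3 load: inc=0.321361, refl=0.321361·0.333333=0.1071; V=1.739130+0.321361+0.107120=2.1676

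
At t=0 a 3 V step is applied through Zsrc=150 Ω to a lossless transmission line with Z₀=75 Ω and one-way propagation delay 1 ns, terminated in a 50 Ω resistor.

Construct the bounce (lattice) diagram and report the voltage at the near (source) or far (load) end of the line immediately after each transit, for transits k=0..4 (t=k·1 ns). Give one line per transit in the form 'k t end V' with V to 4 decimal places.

Γ_L=-0.200000, Γ_S=0.333333; launch V₁=3·75/225=1.000000
k=0 src: V=1.0000
k=1 load: inc=1.000000, refl=1.000000·-0.200000=-0.2000; V=0.000000+1.000000+-0.200000=0.8000
k=2 src: inc=-0.200000, refl=-0.200000·0.333333=-0.0667; V=1.000000+-0.200000+-0.066667=0.7333
k=3 load: inc=-0.066667, refl=-0.066667·-0.200000=0.0133; V=0.800000+-0.066667+0.013333=0.7467
k=4 src: inc=0.013333, refl=0.013333·0.333333=0.0044; V=0.733333+0.013333+0.004444=0.7511

0 0 source 1.0000
1 1 load 0.8000
2 2 source 0.7333
3 3 load 0.7467
4 4 source 0.7511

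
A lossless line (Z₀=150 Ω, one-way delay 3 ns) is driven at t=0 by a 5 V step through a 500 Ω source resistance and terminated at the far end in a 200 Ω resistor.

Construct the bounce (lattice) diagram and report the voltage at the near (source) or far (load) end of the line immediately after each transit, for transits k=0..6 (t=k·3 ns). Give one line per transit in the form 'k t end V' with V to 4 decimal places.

0 0 source 1.1538
1 3 load 1.3187
2 6 source 1.4074
3 9 load 1.4201
4 12 source 1.4269
5 15 load 1.4279
6 18 source 1.4284

Γ_L=0.142857, Γ_S=0.538462; launch V₁=5·150/650=1.153846
k=0 src: V=1.1538
k=1 load: inc=1.153846, refl=1.153846·0.142857=0.1648; V=0.000000+1.153846+0.164835=1.3187
k=2 src: inc=0.164835, refl=0.164835·0.538462=0.0888; V=1.153846+0.164835+0.088757=1.4074
k=3 load: inc=0.088757, refl=0.088757·0.142857=0.0127; V=1.318681+0.088757+0.012680=1.4201
k=4 src: inc=0.012680, refl=0.012680·0.538462=0.0068; V=1.407439+0.012680+0.006827=1.4269
k=5 load: inc=0.006827, refl=0.006827·0.142857=0.0010; V=1.420118+0.006827+0.000975=1.4279
k=6 src: inc=0.000975, refl=0.000975·0.538462=0.0005; V=1.426946+0.000975+0.000525=1.4284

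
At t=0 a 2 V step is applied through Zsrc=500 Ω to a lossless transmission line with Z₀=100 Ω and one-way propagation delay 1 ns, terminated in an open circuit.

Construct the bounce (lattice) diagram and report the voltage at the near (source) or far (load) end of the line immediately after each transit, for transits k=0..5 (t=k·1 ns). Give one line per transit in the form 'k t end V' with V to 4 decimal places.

Γ_L=1.000000, Γ_S=0.666667; launch V₁=2·100/600=0.333333
k=0 src: V=0.3333
k=1 load: inc=0.333333, refl=0.333333·1.000000=0.3333; V=0.000000+0.333333+0.333333=0.6667
k=2 src: inc=0.333333, refl=0.333333·0.666667=0.2222; V=0.333333+0.333333+0.222222=0.8889
k=3 load: inc=0.222222, refl=0.222222·1.000000=0.2222; V=0.666667+0.222222+0.222222=1.1111
k=4 src: inc=0.222222, refl=0.222222·0.666667=0.1481; V=0.888889+0.222222+0.148148=1.2593
k=5 load: inc=0.148148, refl=0.148148·1.000000=0.1481; V=1.111111+0.148148+0.148148=1.4074

0 0 source 0.3333
1 1 load 0.6667
2 2 source 0.8889
3 3 load 1.1111
4 4 source 1.2593
5 5 load 1.4074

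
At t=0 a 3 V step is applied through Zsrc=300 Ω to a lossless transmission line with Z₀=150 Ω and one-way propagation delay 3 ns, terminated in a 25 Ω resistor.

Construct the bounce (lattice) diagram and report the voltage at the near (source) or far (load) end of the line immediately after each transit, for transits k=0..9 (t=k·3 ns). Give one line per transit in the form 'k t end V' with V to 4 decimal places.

Γ_L=-0.714286, Γ_S=0.333333; launch V₁=3·150/450=1.000000
k=0 src: V=1.0000
k=1 load: inc=1.000000, refl=1.000000·-0.714286=-0.7143; V=0.000000+1.000000+-0.714286=0.2857
k=2 src: inc=-0.714286, refl=-0.714286·0.333333=-0.2381; V=1.000000+-0.714286+-0.238095=0.0476
k=3 load: inc=-0.238095, refl=-0.238095·-0.714286=0.1701; V=0.285714+-0.238095+0.170068=0.2177
k=4 src: inc=0.170068, refl=0.170068·0.333333=0.0567; V=0.047619+0.170068+0.056689=0.2744
k=5 load: inc=0.056689, refl=0.056689·-0.714286=-0.0405; V=0.217687+0.056689+-0.040492=0.2339
k=6 src: inc=-0.040492, refl=-0.040492·0.333333=-0.0135; V=0.274376+-0.040492+-0.013497=0.2204
k=7 load: inc=-0.013497, refl=-0.013497·-0.714286=0.0096; V=0.233884+-0.013497+0.009641=0.2300
k=8 src: inc=0.009641, refl=0.009641·0.333333=0.0032; V=0.220387+0.009641+0.003214=0.2332
k=9 load: inc=0.003214, refl=0.003214·-0.714286=-0.0023; V=0.230028+0.003214+-0.002295=0.2309

0 0 source 1.0000
1 3 load 0.2857
2 6 source 0.0476
3 9 load 0.2177
4 12 source 0.2744
5 15 load 0.2339
6 18 source 0.2204
7 21 load 0.2300
8 24 source 0.2332
9 27 load 0.2309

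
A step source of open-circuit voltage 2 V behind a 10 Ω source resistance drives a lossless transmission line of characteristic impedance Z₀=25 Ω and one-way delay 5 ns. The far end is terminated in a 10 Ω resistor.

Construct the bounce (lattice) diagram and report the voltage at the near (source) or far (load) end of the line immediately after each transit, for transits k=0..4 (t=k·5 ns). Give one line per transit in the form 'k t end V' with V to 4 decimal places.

0 0 source 1.4286
1 5 load 0.8163
2 10 source 1.0787
3 15 load 0.9663
4 20 source 1.0145

Γ_L=-0.428571, Γ_S=-0.428571; launch V₁=2·25/35=1.428571
k=0 src: V=1.4286
k=1 load: inc=1.428571, refl=1.428571·-0.428571=-0.6122; V=0.000000+1.428571+-0.612245=0.8163
k=2 src: inc=-0.612245, refl=-0.612245·-0.428571=0.2624; V=1.428571+-0.612245+0.262391=1.0787
k=3 load: inc=0.262391, refl=0.262391·-0.428571=-0.1125; V=0.816327+0.262391+-0.112453=0.9663
k=4 src: inc=-0.112453, refl=-0.112453·-0.428571=0.0482; V=1.078717+-0.112453+0.048194=1.0145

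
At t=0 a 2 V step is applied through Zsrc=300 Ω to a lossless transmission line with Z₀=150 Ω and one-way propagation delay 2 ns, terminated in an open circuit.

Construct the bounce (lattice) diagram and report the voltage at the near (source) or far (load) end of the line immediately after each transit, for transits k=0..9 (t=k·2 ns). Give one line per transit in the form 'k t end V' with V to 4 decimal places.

Γ_L=1.000000, Γ_S=0.333333; launch V₁=2·150/450=0.666667
k=0 src: V=0.6667
k=1 load: inc=0.666667, refl=0.666667·1.000000=0.6667; V=0.000000+0.666667+0.666667=1.3333
k=2 src: inc=0.666667, refl=0.666667·0.333333=0.2222; V=0.666667+0.666667+0.222222=1.5556
k=3 load: inc=0.222222, refl=0.222222·1.000000=0.2222; V=1.333333+0.222222+0.222222=1.7778
k=4 src: inc=0.222222, refl=0.222222·0.333333=0.0741; V=1.555556+0.222222+0.074074=1.8519
k=5 load: inc=0.074074, refl=0.074074·1.000000=0.0741; V=1.777778+0.074074+0.074074=1.9259
k=6 src: inc=0.074074, refl=0.074074·0.333333=0.0247; V=1.851852+0.074074+0.024691=1.9506
k=7 load: inc=0.024691, refl=0.024691·1.000000=0.0247; V=1.925926+0.024691+0.024691=1.9753
k=8 src: inc=0.024691, refl=0.024691·0.333333=0.0082; V=1.950617+0.024691+0.008230=1.9835
k=9 load: inc=0.008230, refl=0.008230·1.000000=0.0082; V=1.975309+0.008230+0.008230=1.9918

0 0 source 0.6667
1 2 load 1.3333
2 4 source 1.5556
3 6 load 1.7778
4 8 source 1.8519
5 10 load 1.9259
6 12 source 1.9506
7 14 load 1.9753
8 16 source 1.9835
9 18 load 1.9918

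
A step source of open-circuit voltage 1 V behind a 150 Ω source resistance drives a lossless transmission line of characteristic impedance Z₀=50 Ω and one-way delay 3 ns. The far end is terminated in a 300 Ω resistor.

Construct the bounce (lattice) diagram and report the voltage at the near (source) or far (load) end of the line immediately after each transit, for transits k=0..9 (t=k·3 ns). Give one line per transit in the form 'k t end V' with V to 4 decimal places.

Γ_L=0.714286, Γ_S=0.500000; launch V₁=1·50/200=0.250000
k=0 src: V=0.2500
k=1 load: inc=0.250000, refl=0.250000·0.714286=0.1786; V=0.000000+0.250000+0.178571=0.4286
k=2 src: inc=0.178571, refl=0.178571·0.500000=0.0893; V=0.250000+0.178571+0.089286=0.5179
k=3 load: inc=0.089286, refl=0.089286·0.714286=0.0638; V=0.428571+0.089286+0.063776=0.5816
k=4 src: inc=0.063776, refl=0.063776·0.500000=0.0319; V=0.517857+0.063776+0.031888=0.6135
k=5 load: inc=0.031888, refl=0.031888·0.714286=0.0228; V=0.581633+0.031888+0.022777=0.6363
k=6 src: inc=0.022777, refl=0.022777·0.500000=0.0114; V=0.613520+0.022777+0.011388=0.6477
k=7 load: inc=0.011388, refl=0.011388·0.714286=0.0081; V=0.636297+0.011388+0.008135=0.6558
k=8 src: inc=0.008135, refl=0.008135·0.500000=0.0041; V=0.647686+0.008135+0.004067=0.6599
k=9 load: inc=0.004067, refl=0.004067·0.714286=0.0029; V=0.655820+0.004067+0.002905=0.6628

0 0 source 0.2500
1 3 load 0.4286
2 6 source 0.5179
3 9 load 0.5816
4 12 source 0.6135
5 15 load 0.6363
6 18 source 0.6477
7 21 load 0.6558
8 24 source 0.6599
9 27 load 0.6628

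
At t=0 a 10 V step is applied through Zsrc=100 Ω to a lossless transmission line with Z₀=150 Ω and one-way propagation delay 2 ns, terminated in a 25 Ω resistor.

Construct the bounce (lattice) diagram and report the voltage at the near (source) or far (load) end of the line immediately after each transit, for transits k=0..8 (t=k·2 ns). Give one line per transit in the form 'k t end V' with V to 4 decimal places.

Γ_L=-0.714286, Γ_S=-0.200000; launch V₁=10·150/250=6.000000
k=0 src: V=6.0000
k=1 load: inc=6.000000, refl=6.000000·-0.714286=-4.2857; V=0.000000+6.000000+-4.285714=1.7143
k=2 src: inc=-4.285714, refl=-4.285714·-0.200000=0.8571; V=6.000000+-4.285714+0.857143=2.5714
k=3 load: inc=0.857143, refl=0.857143·-0.714286=-0.6122; V=1.714286+0.857143+-0.612245=1.9592
k=4 src: inc=-0.612245, refl=-0.612245·-0.200000=0.1224; V=2.571429+-0.612245+0.122449=2.0816
k=5 load: inc=0.122449, refl=0.122449·-0.714286=-0.0875; V=1.959184+0.122449+-0.087464=1.9942
k=6 src: inc=-0.087464, refl=-0.087464·-0.200000=0.0175; V=2.081633+-0.087464+0.017493=2.0117
k=7 load: inc=0.017493, refl=0.017493·-0.714286=-0.0125; V=1.994169+0.017493+-0.012495=1.9992
k=8 src: inc=-0.012495, refl=-0.012495·-0.200000=0.0025; V=2.011662+-0.012495+0.002499=2.0017

0 0 source 6.0000
1 2 load 1.7143
2 4 source 2.5714
3 6 load 1.9592
4 8 source 2.0816
5 10 load 1.9942
6 12 source 2.0117
7 14 load 1.9992
8 16 source 2.0017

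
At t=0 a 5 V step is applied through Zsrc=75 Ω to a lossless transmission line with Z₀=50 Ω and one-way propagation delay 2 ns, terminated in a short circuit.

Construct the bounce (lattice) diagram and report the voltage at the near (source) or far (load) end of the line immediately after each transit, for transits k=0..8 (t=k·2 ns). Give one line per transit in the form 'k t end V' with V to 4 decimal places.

0 0 source 2.0000
1 2 load 0.0000
2 4 source -0.4000
3 6 load 0.0000
4 8 source 0.0800
5 10 load 0.0000
6 12 source -0.0160
7 14 load 0.0000
8 16 source 0.0032

Γ_L=-1.000000, Γ_S=0.200000; launch V₁=5·50/125=2.000000
k=0 src: V=2.0000
k=1 load: inc=2.000000, refl=2.000000·-1.000000=-2.0000; V=0.000000+2.000000+-2.000000=0.0000
k=2 src: inc=-2.000000, refl=-2.000000·0.200000=-0.4000; V=2.000000+-2.000000+-0.400000=-0.4000
k=3 load: inc=-0.400000, refl=-0.400000·-1.000000=0.4000; V=0.000000+-0.400000+0.400000=0.0000
k=4 src: inc=0.400000, refl=0.400000·0.200000=0.0800; V=-0.400000+0.400000+0.080000=0.0800
k=5 load: inc=0.080000, refl=0.080000·-1.000000=-0.0800; V=0.000000+0.080000+-0.080000=0.0000
k=6 src: inc=-0.080000, refl=-0.080000·0.200000=-0.0160; V=0.080000+-0.080000+-0.016000=-0.0160
k=7 load: inc=-0.016000, refl=-0.016000·-1.000000=0.0160; V=0.000000+-0.016000+0.016000=0.0000
k=8 src: inc=0.016000, refl=0.016000·0.200000=0.0032; V=-0.016000+0.016000+0.003200=0.0032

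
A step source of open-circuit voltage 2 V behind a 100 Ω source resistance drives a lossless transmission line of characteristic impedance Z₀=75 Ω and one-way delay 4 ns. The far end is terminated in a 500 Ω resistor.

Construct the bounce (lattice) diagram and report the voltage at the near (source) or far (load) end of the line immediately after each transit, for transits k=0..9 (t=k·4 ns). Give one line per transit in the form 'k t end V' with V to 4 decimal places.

0 0 source 0.8571
1 4 load 1.4907
2 8 source 1.5812
3 12 load 1.6481
4 16 source 1.6576
5 20 load 1.6647
6 24 source 1.6657
7 28 load 1.6665
8 32 source 1.6666
9 36 load 1.6666

Γ_L=0.739130, Γ_S=0.142857; launch V₁=2·75/175=0.857143
k=0 src: V=0.8571
k=1 load: inc=0.857143, refl=0.857143·0.739130=0.6335; V=0.000000+0.857143+0.633540=1.4907
k=2 src: inc=0.633540, refl=0.633540·0.142857=0.0905; V=0.857143+0.633540+0.090506=1.5812
k=3 load: inc=0.090506, refl=0.090506·0.739130=0.0669; V=1.490683+0.090506+0.066896=1.6481
k=4 src: inc=0.066896, refl=0.066896·0.142857=0.0096; V=1.581189+0.066896+0.009557=1.6576
k=5 load: inc=0.009557, refl=0.009557·0.739130=0.0071; V=1.648085+0.009557+0.007064=1.6647
k=6 src: inc=0.007064, refl=0.007064·0.142857=0.0010; V=1.657641+0.007064+0.001009=1.6657
k=7 load: inc=0.001009, refl=0.001009·0.739130=0.0007; V=1.664705+0.001009+0.000746=1.6665
k=8 src: inc=0.000746, refl=0.000746·0.142857=0.0001; V=1.665714+0.000746+0.000107=1.6666
k=9 load: inc=0.000107, refl=0.000107·0.739130=0.0001; V=1.666459+0.000107+0.000079=1.6666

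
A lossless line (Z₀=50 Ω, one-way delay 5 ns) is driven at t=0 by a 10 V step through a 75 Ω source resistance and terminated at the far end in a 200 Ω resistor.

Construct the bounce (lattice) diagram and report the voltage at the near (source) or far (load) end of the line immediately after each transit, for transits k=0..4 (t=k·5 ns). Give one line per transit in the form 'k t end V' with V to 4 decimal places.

0 0 source 4.0000
1 5 load 6.4000
2 10 source 6.8800
3 15 load 7.1680
4 20 source 7.2256

Γ_L=0.600000, Γ_S=0.200000; launch V₁=10·50/125=4.000000
k=0 src: V=4.0000
k=1 load: inc=4.000000, refl=4.000000·0.600000=2.4000; V=0.000000+4.000000+2.400000=6.4000
k=2 src: inc=2.400000, refl=2.400000·0.200000=0.4800; V=4.000000+2.400000+0.480000=6.8800
k=3 load: inc=0.480000, refl=0.480000·0.600000=0.2880; V=6.400000+0.480000+0.288000=7.1680
k=4 src: inc=0.288000, refl=0.288000·0.200000=0.0576; V=6.880000+0.288000+0.057600=7.2256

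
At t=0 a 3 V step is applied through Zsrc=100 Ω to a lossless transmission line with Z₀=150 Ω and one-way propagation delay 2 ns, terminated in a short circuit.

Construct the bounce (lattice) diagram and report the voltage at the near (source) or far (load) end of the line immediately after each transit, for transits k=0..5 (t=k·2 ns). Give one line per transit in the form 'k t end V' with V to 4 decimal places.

0 0 source 1.8000
1 2 load 0.0000
2 4 source 0.3600
3 6 load 0.0000
4 8 source 0.0720
5 10 load 0.0000

Γ_L=-1.000000, Γ_S=-0.200000; launch V₁=3·150/250=1.800000
k=0 src: V=1.8000
k=1 load: inc=1.800000, refl=1.800000·-1.000000=-1.8000; V=0.000000+1.800000+-1.800000=0.0000
k=2 src: inc=-1.800000, refl=-1.800000·-0.200000=0.3600; V=1.800000+-1.800000+0.360000=0.3600
k=3 load: inc=0.360000, refl=0.360000·-1.000000=-0.3600; V=0.000000+0.360000+-0.360000=0.0000
k=4 src: inc=-0.360000, refl=-0.360000·-0.200000=0.0720; V=0.360000+-0.360000+0.072000=0.0720
k=5 load: inc=0.072000, refl=0.072000·-1.000000=-0.0720; V=0.000000+0.072000+-0.072000=0.0000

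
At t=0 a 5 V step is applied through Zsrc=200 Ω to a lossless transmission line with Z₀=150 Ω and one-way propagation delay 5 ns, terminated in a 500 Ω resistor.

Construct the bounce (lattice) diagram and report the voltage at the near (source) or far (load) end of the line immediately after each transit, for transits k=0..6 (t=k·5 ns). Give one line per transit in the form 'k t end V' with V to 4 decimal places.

Γ_L=0.538462, Γ_S=0.142857; launch V₁=5·150/350=2.142857
k=0 src: V=2.1429
k=1 load: inc=2.142857, refl=2.142857·0.538462=1.1538; V=0.000000+2.142857+1.153846=3.2967
k=2 src: inc=1.153846, refl=1.153846·0.142857=0.1648; V=2.142857+1.153846+0.164835=3.4615
k=3 load: inc=0.164835, refl=0.164835·0.538462=0.0888; V=3.296703+0.164835+0.088757=3.5503
k=4 src: inc=0.088757, refl=0.088757·0.142857=0.0127; V=3.461538+0.088757+0.012680=3.5630
k=5 load: inc=0.012680, refl=0.012680·0.538462=0.0068; V=3.550296+0.012680+0.006827=3.5698
k=6 src: inc=0.006827, refl=0.006827·0.142857=0.0010; V=3.562975+0.006827+0.000975=3.5708

0 0 source 2.1429
1 5 load 3.2967
2 10 source 3.4615
3 15 load 3.5503
4 20 source 3.5630
5 25 load 3.5698
6 30 source 3.5708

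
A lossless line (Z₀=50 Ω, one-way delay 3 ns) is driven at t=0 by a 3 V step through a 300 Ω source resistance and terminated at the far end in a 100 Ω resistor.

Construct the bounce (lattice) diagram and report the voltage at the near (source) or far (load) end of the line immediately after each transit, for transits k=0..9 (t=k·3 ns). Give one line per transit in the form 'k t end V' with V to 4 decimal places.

0 0 source 0.4286
1 3 load 0.5714
2 6 source 0.6735
3 9 load 0.7075
4 12 source 0.7318
5 15 load 0.7399
6 18 source 0.7457
7 21 load 0.7476
8 24 source 0.7490
9 27 load 0.7494

Γ_L=0.333333, Γ_S=0.714286; launch V₁=3·50/350=0.428571
k=0 src: V=0.4286
k=1 load: inc=0.428571, refl=0.428571·0.333333=0.1429; V=0.000000+0.428571+0.142857=0.5714
k=2 src: inc=0.142857, refl=0.142857·0.714286=0.1020; V=0.428571+0.142857+0.102041=0.6735
k=3 load: inc=0.102041, refl=0.102041·0.333333=0.0340; V=0.571429+0.102041+0.034014=0.7075
k=4 src: inc=0.034014, refl=0.034014·0.714286=0.0243; V=0.673469+0.034014+0.024295=0.7318
k=5 load: inc=0.024295, refl=0.024295·0.333333=0.0081; V=0.707483+0.024295+0.008098=0.7399
k=6 src: inc=0.008098, refl=0.008098·0.714286=0.0058; V=0.731778+0.008098+0.005785=0.7457
k=7 load: inc=0.005785, refl=0.005785·0.333333=0.0019; V=0.739877+0.005785+0.001928=0.7476
k=8 src: inc=0.001928, refl=0.001928·0.714286=0.0014; V=0.745662+0.001928+0.001377=0.7490
k=9 load: inc=0.001377, refl=0.001377·0.333333=0.0005; V=0.747590+0.001377+0.000459=0.7494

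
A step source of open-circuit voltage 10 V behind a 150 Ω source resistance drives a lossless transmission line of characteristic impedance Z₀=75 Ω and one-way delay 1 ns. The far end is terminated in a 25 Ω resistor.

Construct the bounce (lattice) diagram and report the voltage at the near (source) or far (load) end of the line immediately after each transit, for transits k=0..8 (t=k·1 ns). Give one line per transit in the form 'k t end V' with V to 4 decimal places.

0 0 source 3.3333
1 1 load 1.6667
2 2 source 1.1111
3 3 load 1.3889
4 4 source 1.4815
5 5 load 1.4352
6 6 source 1.4198
7 7 load 1.4275
8 8 source 1.4300

Γ_L=-0.500000, Γ_S=0.333333; launch V₁=10·75/225=3.333333
k=0 src: V=3.3333
k=1 load: inc=3.333333, refl=3.333333·-0.500000=-1.6667; V=0.000000+3.333333+-1.666667=1.6667
k=2 src: inc=-1.666667, refl=-1.666667·0.333333=-0.5556; V=3.333333+-1.666667+-0.555556=1.1111
k=3 load: inc=-0.555556, refl=-0.555556·-0.500000=0.2778; V=1.666667+-0.555556+0.277778=1.3889
k=4 src: inc=0.277778, refl=0.277778·0.333333=0.0926; V=1.111111+0.277778+0.092593=1.4815
k=5 load: inc=0.092593, refl=0.092593·-0.500000=-0.0463; V=1.388889+0.092593+-0.046296=1.4352
k=6 src: inc=-0.046296, refl=-0.046296·0.333333=-0.0154; V=1.481481+-0.046296+-0.015432=1.4198
k=7 load: inc=-0.015432, refl=-0.015432·-0.500000=0.0077; V=1.435185+-0.015432+0.007716=1.4275
k=8 src: inc=0.007716, refl=0.007716·0.333333=0.0026; V=1.419753+0.007716+0.002572=1.4300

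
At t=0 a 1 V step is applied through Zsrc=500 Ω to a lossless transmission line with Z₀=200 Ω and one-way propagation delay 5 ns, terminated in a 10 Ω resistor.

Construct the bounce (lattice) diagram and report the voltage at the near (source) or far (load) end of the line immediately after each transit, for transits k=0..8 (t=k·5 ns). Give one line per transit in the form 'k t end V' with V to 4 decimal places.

0 0 source 0.2857
1 5 load 0.0272
2 10 source -0.0836
3 15 load 0.0167
4 20 source 0.0596
5 25 load 0.0208
6 30 source 0.0041
7 35 load 0.0192
8 40 source 0.0256

Γ_L=-0.904762, Γ_S=0.428571; launch V₁=1·200/700=0.285714
k=0 src: V=0.2857
k=1 load: inc=0.285714, refl=0.285714·-0.904762=-0.2585; V=0.000000+0.285714+-0.258503=0.0272
k=2 src: inc=-0.258503, refl=-0.258503·0.428571=-0.1108; V=0.285714+-0.258503+-0.110787=-0.0836
k=3 load: inc=-0.110787, refl=-0.110787·-0.904762=0.1002; V=0.027211+-0.110787+0.100236=0.0167
k=4 src: inc=0.100236, refl=0.100236·0.428571=0.0430; V=-0.083576+0.100236+0.042958=0.0596
k=5 load: inc=0.042958, refl=0.042958·-0.904762=-0.0389; V=0.016660+0.042958+-0.038867=0.0208
k=6 src: inc=-0.038867, refl=-0.038867·0.428571=-0.0167; V=0.059618+-0.038867+-0.016657=0.0041
k=7 load: inc=-0.016657, refl=-0.016657·-0.904762=0.0151; V=0.020751+-0.016657+0.015071=0.0192
k=8 src: inc=0.015071, refl=0.015071·0.428571=0.0065; V=0.004094+0.015071+0.006459=0.0256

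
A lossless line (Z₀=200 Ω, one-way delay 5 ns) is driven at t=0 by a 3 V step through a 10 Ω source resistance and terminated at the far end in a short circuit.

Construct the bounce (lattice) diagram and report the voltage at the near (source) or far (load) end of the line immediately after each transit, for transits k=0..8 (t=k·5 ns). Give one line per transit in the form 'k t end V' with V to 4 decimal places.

Γ_L=-1.000000, Γ_S=-0.904762; launch V₁=3·200/210=2.857143
k=0 src: V=2.8571
k=1 load: inc=2.857143, refl=2.857143·-1.000000=-2.8571; V=0.000000+2.857143+-2.857143=0.0000
k=2 src: inc=-2.857143, refl=-2.857143·-0.904762=2.5850; V=2.857143+-2.857143+2.585034=2.5850
k=3 load: inc=2.585034, refl=2.585034·-1.000000=-2.5850; V=0.000000+2.585034+-2.585034=0.0000
k=4 src: inc=-2.585034, refl=-2.585034·-0.904762=2.3388; V=2.585034+-2.585034+2.338840=2.3388
k=5 load: inc=2.338840, refl=2.338840·-1.000000=-2.3388; V=0.000000+2.338840+-2.338840=0.0000
k=6 src: inc=-2.338840, refl=-2.338840·-0.904762=2.1161; V=2.338840+-2.338840+2.116094=2.1161
k=7 load: inc=2.116094, refl=2.116094·-1.000000=-2.1161; V=0.000000+2.116094+-2.116094=0.0000
k=8 src: inc=-2.116094, refl=-2.116094·-0.904762=1.9146; V=2.116094+-2.116094+1.914561=1.9146

0 0 source 2.8571
1 5 load 0.0000
2 10 source 2.5850
3 15 load 0.0000
4 20 source 2.3388
5 25 load 0.0000
6 30 source 2.1161
7 35 load 0.0000
8 40 source 1.9146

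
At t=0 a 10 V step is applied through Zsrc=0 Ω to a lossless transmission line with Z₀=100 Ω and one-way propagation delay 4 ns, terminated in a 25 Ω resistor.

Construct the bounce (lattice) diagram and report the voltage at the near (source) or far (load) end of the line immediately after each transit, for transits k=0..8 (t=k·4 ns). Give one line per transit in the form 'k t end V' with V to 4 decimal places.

0 0 source 10.0000
1 4 load 4.0000
2 8 source 10.0000
3 12 load 6.4000
4 16 source 10.0000
5 20 load 7.8400
6 24 source 10.0000
7 28 load 8.7040
8 32 source 10.0000

Γ_L=-0.600000, Γ_S=-1.000000; launch V₁=10·100/100=10.000000
k=0 src: V=10.0000
k=1 load: inc=10.000000, refl=10.000000·-0.600000=-6.0000; V=0.000000+10.000000+-6.000000=4.0000
k=2 src: inc=-6.000000, refl=-6.000000·-1.000000=6.0000; V=10.000000+-6.000000+6.000000=10.0000
k=3 load: inc=6.000000, refl=6.000000·-0.600000=-3.6000; V=4.000000+6.000000+-3.600000=6.4000
k=4 src: inc=-3.600000, refl=-3.600000·-1.000000=3.6000; V=10.000000+-3.600000+3.600000=10.0000
k=5 load: inc=3.600000, refl=3.600000·-0.600000=-2.1600; V=6.400000+3.600000+-2.160000=7.8400
k=6 src: inc=-2.160000, refl=-2.160000·-1.000000=2.1600; V=10.000000+-2.160000+2.160000=10.0000
k=7 load: inc=2.160000, refl=2.160000·-0.600000=-1.2960; V=7.840000+2.160000+-1.296000=8.7040
k=8 src: inc=-1.296000, refl=-1.296000·-1.000000=1.2960; V=10.000000+-1.296000+1.296000=10.0000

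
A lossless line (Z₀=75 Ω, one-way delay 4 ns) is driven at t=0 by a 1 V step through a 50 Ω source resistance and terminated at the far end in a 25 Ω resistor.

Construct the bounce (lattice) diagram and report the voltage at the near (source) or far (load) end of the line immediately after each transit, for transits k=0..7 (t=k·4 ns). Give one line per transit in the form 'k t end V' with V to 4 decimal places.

Γ_L=-0.500000, Γ_S=-0.200000; launch V₁=1·75/125=0.600000
k=0 src: V=0.6000
k=1 load: inc=0.600000, refl=0.600000·-0.500000=-0.3000; V=0.000000+0.600000+-0.300000=0.3000
k=2 src: inc=-0.300000, refl=-0.300000·-0.200000=0.0600; V=0.600000+-0.300000+0.060000=0.3600
k=3 load: inc=0.060000, refl=0.060000·-0.500000=-0.0300; V=0.300000+0.060000+-0.030000=0.3300
k=4 src: inc=-0.030000, refl=-0.030000·-0.200000=0.0060; V=0.360000+-0.030000+0.006000=0.3360
k=5 load: inc=0.006000, refl=0.006000·-0.500000=-0.0030; V=0.330000+0.006000+-0.003000=0.3330
k=6 src: inc=-0.003000, refl=-0.003000·-0.200000=0.0006; V=0.336000+-0.003000+0.000600=0.3336
k=7 load: inc=0.000600, refl=0.000600·-0.500000=-0.0003; V=0.333000+0.000600+-0.000300=0.3333

0 0 source 0.6000
1 4 load 0.3000
2 8 source 0.3600
3 12 load 0.3300
4 16 source 0.3360
5 20 load 0.3330
6 24 source 0.3336
7 28 load 0.3333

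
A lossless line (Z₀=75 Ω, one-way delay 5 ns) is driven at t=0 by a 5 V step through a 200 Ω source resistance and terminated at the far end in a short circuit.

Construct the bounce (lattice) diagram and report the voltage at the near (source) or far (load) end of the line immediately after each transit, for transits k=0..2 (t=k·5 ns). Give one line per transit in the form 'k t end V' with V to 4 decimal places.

0 0 source 1.3636
1 5 load 0.0000
2 10 source -0.6198

Γ_L=-1.000000, Γ_S=0.454545; launch V₁=5·75/275=1.363636
k=0 src: V=1.3636
k=1 load: inc=1.363636, refl=1.363636·-1.000000=-1.3636; V=0.000000+1.363636+-1.363636=0.0000
k=2 src: inc=-1.363636, refl=-1.363636·0.454545=-0.6198; V=1.363636+-1.363636+-0.619835=-0.6198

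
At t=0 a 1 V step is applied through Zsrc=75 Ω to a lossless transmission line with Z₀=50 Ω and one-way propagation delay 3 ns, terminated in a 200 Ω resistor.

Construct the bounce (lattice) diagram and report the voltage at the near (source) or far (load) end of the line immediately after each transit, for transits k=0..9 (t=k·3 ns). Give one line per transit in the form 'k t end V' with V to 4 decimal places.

Γ_L=0.600000, Γ_S=0.200000; launch V₁=1·50/125=0.400000
k=0 src: V=0.4000
k=1 load: inc=0.400000, refl=0.400000·0.600000=0.2400; V=0.000000+0.400000+0.240000=0.6400
k=2 src: inc=0.240000, refl=0.240000·0.200000=0.0480; V=0.400000+0.240000+0.048000=0.6880
k=3 load: inc=0.048000, refl=0.048000·0.600000=0.0288; V=0.640000+0.048000+0.028800=0.7168
k=4 src: inc=0.028800, refl=0.028800·0.200000=0.0058; V=0.688000+0.028800+0.005760=0.7226
k=5 load: inc=0.005760, refl=0.005760·0.600000=0.0035; V=0.716800+0.005760+0.003456=0.7260
k=6 src: inc=0.003456, refl=0.003456·0.200000=0.0007; V=0.722560+0.003456+0.000691=0.7267
k=7 load: inc=0.000691, refl=0.000691·0.600000=0.0004; V=0.726016+0.000691+0.000415=0.7271
k=8 src: inc=0.000415, refl=0.000415·0.200000=0.0001; V=0.726707+0.000415+0.000083=0.7272
k=9 load: inc=0.000083, refl=0.000083·0.600000=0.0000; V=0.727122+0.000083+0.000050=0.7273

0 0 source 0.4000
1 3 load 0.6400
2 6 source 0.6880
3 9 load 0.7168
4 12 source 0.7226
5 15 load 0.7260
6 18 source 0.7267
7 21 load 0.7271
8 24 source 0.7272
9 27 load 0.7273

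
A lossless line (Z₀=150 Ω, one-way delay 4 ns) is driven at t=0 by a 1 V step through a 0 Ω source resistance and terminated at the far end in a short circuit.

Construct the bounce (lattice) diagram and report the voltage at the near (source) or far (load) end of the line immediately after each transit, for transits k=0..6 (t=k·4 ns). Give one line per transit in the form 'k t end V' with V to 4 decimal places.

Γ_L=-1.000000, Γ_S=-1.000000; launch V₁=1·150/150=1.000000
k=0 src: V=1.0000
k=1 load: inc=1.000000, refl=1.000000·-1.000000=-1.0000; V=0.000000+1.000000+-1.000000=0.0000
k=2 src: inc=-1.000000, refl=-1.000000·-1.000000=1.0000; V=1.000000+-1.000000+1.000000=1.0000
k=3 load: inc=1.000000, refl=1.000000·-1.000000=-1.0000; V=0.000000+1.000000+-1.000000=0.0000
k=4 src: inc=-1.000000, refl=-1.000000·-1.000000=1.0000; V=1.000000+-1.000000+1.000000=1.0000
k=5 load: inc=1.000000, refl=1.000000·-1.000000=-1.0000; V=0.000000+1.000000+-1.000000=0.0000
k=6 src: inc=-1.000000, refl=-1.000000·-1.000000=1.0000; V=1.000000+-1.000000+1.000000=1.0000

0 0 source 1.0000
1 4 load 0.0000
2 8 source 1.0000
3 12 load 0.0000
4 16 source 1.0000
5 20 load 0.0000
6 24 source 1.0000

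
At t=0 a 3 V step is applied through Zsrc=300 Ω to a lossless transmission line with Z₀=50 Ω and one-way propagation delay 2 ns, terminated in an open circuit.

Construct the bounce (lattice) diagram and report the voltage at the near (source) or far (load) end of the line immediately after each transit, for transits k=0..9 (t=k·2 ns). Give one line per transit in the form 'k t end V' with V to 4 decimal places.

0 0 source 0.4286
1 2 load 0.8571
2 4 source 1.1633
3 6 load 1.4694
4 8 source 1.6880
5 10 load 1.9067
6 12 source 2.0629
7 14 load 2.2191
8 16 source 2.3306
9 18 load 2.4422

Γ_L=1.000000, Γ_S=0.714286; launch V₁=3·50/350=0.428571
k=0 src: V=0.4286
k=1 load: inc=0.428571, refl=0.428571·1.000000=0.4286; V=0.000000+0.428571+0.428571=0.8571
k=2 src: inc=0.428571, refl=0.428571·0.714286=0.3061; V=0.428571+0.428571+0.306122=1.1633
k=3 load: inc=0.306122, refl=0.306122·1.000000=0.3061; V=0.857143+0.306122+0.306122=1.4694
k=4 src: inc=0.306122, refl=0.306122·0.714286=0.2187; V=1.163265+0.306122+0.218659=1.6880
k=5 load: inc=0.218659, refl=0.218659·1.000000=0.2187; V=1.469388+0.218659+0.218659=1.9067
k=6 src: inc=0.218659, refl=0.218659·0.714286=0.1562; V=1.688047+0.218659+0.156185=2.0629
k=7 load: inc=0.156185, refl=0.156185·1.000000=0.1562; V=1.906706+0.156185+0.156185=2.2191
k=8 src: inc=0.156185, refl=0.156185·0.714286=0.1116; V=2.062890+0.156185+0.111561=2.3306
k=9 load: inc=0.111561, refl=0.111561·1.000000=0.1116; V=2.219075+0.111561+0.111561=2.4422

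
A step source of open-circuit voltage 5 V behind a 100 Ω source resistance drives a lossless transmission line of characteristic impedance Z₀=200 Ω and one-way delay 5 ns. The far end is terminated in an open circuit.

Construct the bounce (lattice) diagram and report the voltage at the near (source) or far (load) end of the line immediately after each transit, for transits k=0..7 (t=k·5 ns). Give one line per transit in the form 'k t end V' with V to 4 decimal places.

0 0 source 3.3333
1 5 load 6.6667
2 10 source 5.5556
3 15 load 4.4444
4 20 source 4.8148
5 25 load 5.1852
6 30 source 5.0617
7 35 load 4.9383

Γ_L=1.000000, Γ_S=-0.333333; launch V₁=5·200/300=3.333333
k=0 src: V=3.3333
k=1 load: inc=3.333333, refl=3.333333·1.000000=3.3333; V=0.000000+3.333333+3.333333=6.6667
k=2 src: inc=3.333333, refl=3.333333·-0.333333=-1.1111; V=3.333333+3.333333+-1.111111=5.5556
k=3 load: inc=-1.111111, refl=-1.111111·1.000000=-1.1111; V=6.666667+-1.111111+-1.111111=4.4444
k=4 src: inc=-1.111111, refl=-1.111111·-0.333333=0.3704; V=5.555556+-1.111111+0.370370=4.8148
k=5 load: inc=0.370370, refl=0.370370·1.000000=0.3704; V=4.444444+0.370370+0.370370=5.1852
k=6 src: inc=0.370370, refl=0.370370·-0.333333=-0.1235; V=4.814815+0.370370+-0.123457=5.0617
k=7 load: inc=-0.123457, refl=-0.123457·1.000000=-0.1235; V=5.185185+-0.123457+-0.123457=4.9383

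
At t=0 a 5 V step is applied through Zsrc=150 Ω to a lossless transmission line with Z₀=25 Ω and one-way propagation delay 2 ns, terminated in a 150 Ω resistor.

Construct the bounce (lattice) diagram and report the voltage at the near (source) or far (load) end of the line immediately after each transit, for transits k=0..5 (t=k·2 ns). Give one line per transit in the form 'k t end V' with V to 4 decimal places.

0 0 source 0.7143
1 2 load 1.2245
2 4 source 1.5889
3 6 load 1.8492
4 8 source 2.0352
5 10 load 2.1680

Γ_L=0.714286, Γ_S=0.714286; launch V₁=5·25/175=0.714286
k=0 src: V=0.7143
k=1 load: inc=0.714286, refl=0.714286·0.714286=0.5102; V=0.000000+0.714286+0.510204=1.2245
k=2 src: inc=0.510204, refl=0.510204·0.714286=0.3644; V=0.714286+0.510204+0.364431=1.5889
k=3 load: inc=0.364431, refl=0.364431·0.714286=0.2603; V=1.224490+0.364431+0.260308=1.8492
k=4 src: inc=0.260308, refl=0.260308·0.714286=0.1859; V=1.588921+0.260308+0.185934=2.0352
k=5 load: inc=0.185934, refl=0.185934·0.714286=0.1328; V=1.849229+0.185934+0.132810=2.1680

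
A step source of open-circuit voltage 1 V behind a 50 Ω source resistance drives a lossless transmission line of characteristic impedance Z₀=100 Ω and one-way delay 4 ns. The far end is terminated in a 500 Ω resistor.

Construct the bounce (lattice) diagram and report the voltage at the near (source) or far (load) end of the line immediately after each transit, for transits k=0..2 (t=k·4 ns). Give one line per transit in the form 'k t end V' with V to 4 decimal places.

0 0 source 0.6667
1 4 load 1.1111
2 8 source 0.9630

Γ_L=0.666667, Γ_S=-0.333333; launch V₁=1·100/150=0.666667
k=0 src: V=0.6667
k=1 load: inc=0.666667, refl=0.666667·0.666667=0.4444; V=0.000000+0.666667+0.444444=1.1111
k=2 src: inc=0.444444, refl=0.444444·-0.333333=-0.1481; V=0.666667+0.444444+-0.148148=0.9630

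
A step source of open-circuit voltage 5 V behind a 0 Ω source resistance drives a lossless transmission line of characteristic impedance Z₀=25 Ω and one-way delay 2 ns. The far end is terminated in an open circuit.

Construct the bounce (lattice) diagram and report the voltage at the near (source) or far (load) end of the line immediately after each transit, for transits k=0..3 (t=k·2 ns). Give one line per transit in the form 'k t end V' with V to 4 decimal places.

Γ_L=1.000000, Γ_S=-1.000000; launch V₁=5·25/25=5.000000
k=0 src: V=5.0000
k=1 load: inc=5.000000, refl=5.000000·1.000000=5.0000; V=0.000000+5.000000+5.000000=10.0000
k=2 src: inc=5.000000, refl=5.000000·-1.000000=-5.0000; V=5.000000+5.000000+-5.000000=5.0000
k=3 load: inc=-5.000000, refl=-5.000000·1.000000=-5.0000; V=10.000000+-5.000000+-5.000000=0.0000

0 0 source 5.0000
1 2 load 10.0000
2 4 source 5.0000
3 6 load 0.0000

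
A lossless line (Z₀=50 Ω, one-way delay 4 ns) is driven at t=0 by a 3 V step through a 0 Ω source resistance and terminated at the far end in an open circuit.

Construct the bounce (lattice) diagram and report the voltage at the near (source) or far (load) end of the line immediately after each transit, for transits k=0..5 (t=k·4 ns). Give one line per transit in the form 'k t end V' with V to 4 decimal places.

0 0 source 3.0000
1 4 load 6.0000
2 8 source 3.0000
3 12 load 0.0000
4 16 source 3.0000
5 20 load 6.0000

Γ_L=1.000000, Γ_S=-1.000000; launch V₁=3·50/50=3.000000
k=0 src: V=3.0000
k=1 load: inc=3.000000, refl=3.000000·1.000000=3.0000; V=0.000000+3.000000+3.000000=6.0000
k=2 src: inc=3.000000, refl=3.000000·-1.000000=-3.0000; V=3.000000+3.000000+-3.000000=3.0000
k=3 load: inc=-3.000000, refl=-3.000000·1.000000=-3.0000; V=6.000000+-3.000000+-3.000000=0.0000
k=4 src: inc=-3.000000, refl=-3.000000·-1.000000=3.0000; V=3.000000+-3.000000+3.000000=3.0000
k=5 load: inc=3.000000, refl=3.000000·1.000000=3.0000; V=0.000000+3.000000+3.000000=6.0000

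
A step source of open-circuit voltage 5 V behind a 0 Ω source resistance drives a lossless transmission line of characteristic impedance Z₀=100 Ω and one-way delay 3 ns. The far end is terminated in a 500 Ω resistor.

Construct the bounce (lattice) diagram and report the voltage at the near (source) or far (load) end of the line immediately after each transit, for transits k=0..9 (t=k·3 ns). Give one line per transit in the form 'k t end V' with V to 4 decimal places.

Γ_L=0.666667, Γ_S=-1.000000; launch V₁=5·100/100=5.000000
k=0 src: V=5.0000
k=1 load: inc=5.000000, refl=5.000000·0.666667=3.3333; V=0.000000+5.000000+3.333333=8.3333
k=2 src: inc=3.333333, refl=3.333333·-1.000000=-3.3333; V=5.000000+3.333333+-3.333333=5.0000
k=3 load: inc=-3.333333, refl=-3.333333·0.666667=-2.2222; V=8.333333+-3.333333+-2.222222=2.7778
k=4 src: inc=-2.222222, refl=-2.222222·-1.000000=2.2222; V=5.000000+-2.222222+2.222222=5.0000
k=5 load: inc=2.222222, refl=2.222222·0.666667=1.4815; V=2.777778+2.222222+1.481481=6.4815
k=6 src: inc=1.481481, refl=1.481481·-1.000000=-1.4815; V=5.000000+1.481481+-1.481481=5.0000
k=7 load: inc=-1.481481, refl=-1.481481·0.666667=-0.9877; V=6.481481+-1.481481+-0.987654=4.0123
k=8 src: inc=-0.987654, refl=-0.987654·-1.000000=0.9877; V=5.000000+-0.987654+0.987654=5.0000
k=9 load: inc=0.987654, refl=0.987654·0.666667=0.6584; V=4.012346+0.987654+0.658436=5.6584

0 0 source 5.0000
1 3 load 8.3333
2 6 source 5.0000
3 9 load 2.7778
4 12 source 5.0000
5 15 load 6.4815
6 18 source 5.0000
7 21 load 4.0123
8 24 source 5.0000
9 27 load 5.6584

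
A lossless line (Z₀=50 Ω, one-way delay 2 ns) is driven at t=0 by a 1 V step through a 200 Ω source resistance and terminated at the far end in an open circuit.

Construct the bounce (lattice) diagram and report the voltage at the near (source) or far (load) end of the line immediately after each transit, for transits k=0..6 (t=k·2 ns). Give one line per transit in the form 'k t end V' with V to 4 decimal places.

0 0 source 0.2000
1 2 load 0.4000
2 4 source 0.5200
3 6 load 0.6400
4 8 source 0.7120
5 10 load 0.7840
6 12 source 0.8272

Γ_L=1.000000, Γ_S=0.600000; launch V₁=1·50/250=0.200000
k=0 src: V=0.2000
k=1 load: inc=0.200000, refl=0.200000·1.000000=0.2000; V=0.000000+0.200000+0.200000=0.4000
k=2 src: inc=0.200000, refl=0.200000·0.600000=0.1200; V=0.200000+0.200000+0.120000=0.5200
k=3 load: inc=0.120000, refl=0.120000·1.000000=0.1200; V=0.400000+0.120000+0.120000=0.6400
k=4 src: inc=0.120000, refl=0.120000·0.600000=0.0720; V=0.520000+0.120000+0.072000=0.7120
k=5 load: inc=0.072000, refl=0.072000·1.000000=0.0720; V=0.640000+0.072000+0.072000=0.7840
k=6 src: inc=0.072000, refl=0.072000·0.600000=0.0432; V=0.712000+0.072000+0.043200=0.8272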